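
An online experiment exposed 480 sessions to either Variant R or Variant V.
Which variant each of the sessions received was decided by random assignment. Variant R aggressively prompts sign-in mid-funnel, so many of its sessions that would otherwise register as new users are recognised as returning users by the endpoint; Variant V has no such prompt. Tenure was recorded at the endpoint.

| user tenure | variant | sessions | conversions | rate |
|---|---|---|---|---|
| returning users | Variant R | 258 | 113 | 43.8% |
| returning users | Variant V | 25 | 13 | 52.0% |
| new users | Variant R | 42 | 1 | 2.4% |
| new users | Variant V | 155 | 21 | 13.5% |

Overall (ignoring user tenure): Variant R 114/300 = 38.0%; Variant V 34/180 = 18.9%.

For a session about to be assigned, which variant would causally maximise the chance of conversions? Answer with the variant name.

Variant R

The user tenure-specific comparison favours Variant V throughout, but the pooled figures favour Variant R. The question is whether to condition on user tenure.
Because the variant influences user tenure, user tenure is a post-treatment mediator, not a confounder. Stratifying on it would bias the estimate; the causal effect is the crude pooled difference.
Pooled: Variant R 38.0% vs Variant V 18.9%; Variant R is higher overall.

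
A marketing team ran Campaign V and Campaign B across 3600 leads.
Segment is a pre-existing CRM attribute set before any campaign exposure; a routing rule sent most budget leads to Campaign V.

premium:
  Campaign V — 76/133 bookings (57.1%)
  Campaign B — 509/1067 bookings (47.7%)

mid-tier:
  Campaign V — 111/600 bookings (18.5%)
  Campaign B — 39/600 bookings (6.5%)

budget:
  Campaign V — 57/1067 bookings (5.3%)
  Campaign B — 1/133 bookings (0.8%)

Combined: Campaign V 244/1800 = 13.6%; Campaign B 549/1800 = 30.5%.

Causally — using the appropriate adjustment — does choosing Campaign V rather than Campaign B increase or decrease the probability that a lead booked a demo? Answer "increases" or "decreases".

Customer segment is set before the campaign has any effect — it is not caused by the campaign — and it independently drives the outcome. That makes it a confounder, so the causal comparison is within customer segment levels.
Within each level — premium: 57.1% vs 47.7%; mid-tier: 18.5% vs 6.5%; budget: 5.3% vs 0.8% — Campaign V is higher every time.

increases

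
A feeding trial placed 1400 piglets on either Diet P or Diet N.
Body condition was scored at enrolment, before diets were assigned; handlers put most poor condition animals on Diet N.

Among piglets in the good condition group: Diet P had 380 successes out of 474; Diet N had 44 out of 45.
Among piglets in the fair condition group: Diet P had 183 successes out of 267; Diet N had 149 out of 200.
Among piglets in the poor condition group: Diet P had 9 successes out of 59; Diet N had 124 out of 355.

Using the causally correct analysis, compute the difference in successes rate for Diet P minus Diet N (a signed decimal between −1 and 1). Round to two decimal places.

The starting body condition-specific comparison favours Diet N throughout, but the pooled figures favour Diet P. The question is whether to condition on starting body condition.
Since starting body condition is a pre-existing factor (not a product of the diet) and it affects the outcome on its own, it is a confounder. The stratified rates, not the pooled rate, identify the causal effect.
Adjusting over the population distribution of starting body condition: 0.371·(0.802−0.978) + 0.334·(0.685−0.745) + 0.296·(0.153−0.349) = -0.143.

-0.14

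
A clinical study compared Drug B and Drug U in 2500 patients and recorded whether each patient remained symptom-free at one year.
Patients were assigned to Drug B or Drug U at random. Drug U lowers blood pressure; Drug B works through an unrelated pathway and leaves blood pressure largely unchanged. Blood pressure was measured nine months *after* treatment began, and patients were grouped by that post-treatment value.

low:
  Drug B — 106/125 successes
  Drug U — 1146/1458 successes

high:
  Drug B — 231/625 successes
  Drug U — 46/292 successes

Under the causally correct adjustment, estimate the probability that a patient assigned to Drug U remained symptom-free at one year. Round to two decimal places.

The distribution of blood pressure is itself part of what the drug does — it is an intermediate outcome. Holding it fixed would remove that part of the effect; the total effect is the pooled difference.
So P(outcome | do(Drug U)) is just the pooled rate for Drug U: 1192/1750 = 0.681.

0.68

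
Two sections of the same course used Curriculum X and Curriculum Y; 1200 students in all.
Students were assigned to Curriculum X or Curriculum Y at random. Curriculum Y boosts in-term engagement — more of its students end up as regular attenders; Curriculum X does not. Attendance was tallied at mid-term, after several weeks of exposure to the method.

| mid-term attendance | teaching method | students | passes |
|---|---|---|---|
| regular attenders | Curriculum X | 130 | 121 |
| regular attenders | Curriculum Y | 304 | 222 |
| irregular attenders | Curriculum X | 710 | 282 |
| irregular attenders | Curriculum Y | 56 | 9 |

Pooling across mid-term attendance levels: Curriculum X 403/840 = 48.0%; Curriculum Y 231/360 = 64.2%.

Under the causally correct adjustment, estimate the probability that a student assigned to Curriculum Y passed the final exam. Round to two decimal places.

The stratified and pooled comparisons disagree (Curriculum X wins within each mid-term attendance; Curriculum Y wins overall), so the answer turns on the causal role of mid-term attendance.
Stratifying would compare teaching methods among students the teaching methods themselves sorted into mid-term attendance groups — a form of selection on an intermediate. The unconditioned pooled rates give the total causal effect.
So P(outcome | do(Curriculum Y)) is just the pooled rate for Curriculum Y: 231/360 = 0.642.

0.64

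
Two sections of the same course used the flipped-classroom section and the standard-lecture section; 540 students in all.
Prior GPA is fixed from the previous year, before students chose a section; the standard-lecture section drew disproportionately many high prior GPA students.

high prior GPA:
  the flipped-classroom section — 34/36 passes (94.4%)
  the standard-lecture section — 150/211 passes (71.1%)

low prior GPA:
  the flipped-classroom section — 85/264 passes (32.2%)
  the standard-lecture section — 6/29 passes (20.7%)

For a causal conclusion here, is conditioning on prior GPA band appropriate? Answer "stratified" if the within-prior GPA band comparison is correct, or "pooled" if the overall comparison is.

stratified

Since prior GPA band is a pre-existing factor (not a product of the teaching method) and it affects the outcome on its own, it is a confounder. The stratified rates, not the pooled rate, identify the causal effect.
Within each level — high prior GPA: 94.4% vs 71.1%; low prior GPA: 32.2% vs 20.7% — the flipped-classroom section is higher every time.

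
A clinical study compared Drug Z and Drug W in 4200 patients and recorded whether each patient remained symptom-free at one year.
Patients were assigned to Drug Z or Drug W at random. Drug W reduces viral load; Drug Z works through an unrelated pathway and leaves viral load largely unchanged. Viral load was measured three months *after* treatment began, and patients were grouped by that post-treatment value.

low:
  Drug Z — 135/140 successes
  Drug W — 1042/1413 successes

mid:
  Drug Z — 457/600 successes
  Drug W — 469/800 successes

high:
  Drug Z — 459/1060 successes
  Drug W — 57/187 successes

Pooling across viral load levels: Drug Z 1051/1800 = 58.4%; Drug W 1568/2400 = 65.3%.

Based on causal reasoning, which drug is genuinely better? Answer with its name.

Drug W

Drug Z is higher inside every viral load stratum but Drug W is higher in aggregate. Whether to stratify depends on how viral load relates to the drug.
The distribution of viral load is itself part of what the drug does — it is an intermediate outcome. Holding it fixed would remove that part of the effect; the total effect is the pooled difference.
Pooled: Drug Z 58.4% vs Drug W 65.3%; Drug W is higher overall.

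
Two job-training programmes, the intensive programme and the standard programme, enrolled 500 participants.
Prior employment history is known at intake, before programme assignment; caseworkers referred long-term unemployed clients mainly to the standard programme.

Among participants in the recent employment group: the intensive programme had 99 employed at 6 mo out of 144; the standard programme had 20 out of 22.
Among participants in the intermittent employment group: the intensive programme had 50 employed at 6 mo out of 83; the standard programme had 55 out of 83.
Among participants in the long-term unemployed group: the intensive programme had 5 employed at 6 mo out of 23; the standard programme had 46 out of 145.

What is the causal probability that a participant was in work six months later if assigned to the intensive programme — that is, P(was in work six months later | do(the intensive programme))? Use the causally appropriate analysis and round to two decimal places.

The prior employment history-specific comparison favours the standard programme throughout, but the pooled figures favour the intensive programme. The question is whether to condition on prior employment history.
Prior employment history satisfies the back-door criterion: it is not a descendant of the programme, and it blocks the spurious path from programme to outcome. Adjusting for it (i.e., using the within-prior employment history rates) gives the causal effect.
Standardising the intensive programme to the population prior employment history mix: 0.332·99/144 + 0.332·50/83 + 0.336·5/23 = 0.501.

0.50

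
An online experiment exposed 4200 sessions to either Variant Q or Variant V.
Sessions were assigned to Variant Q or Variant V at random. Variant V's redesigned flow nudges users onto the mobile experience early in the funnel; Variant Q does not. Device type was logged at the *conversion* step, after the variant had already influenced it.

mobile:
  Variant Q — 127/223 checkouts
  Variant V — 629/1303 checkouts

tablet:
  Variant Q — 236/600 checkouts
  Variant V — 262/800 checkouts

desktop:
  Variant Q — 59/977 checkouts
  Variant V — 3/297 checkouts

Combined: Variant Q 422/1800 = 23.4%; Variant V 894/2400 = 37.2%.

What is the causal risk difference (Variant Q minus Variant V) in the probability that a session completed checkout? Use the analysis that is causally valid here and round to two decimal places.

Stratifying would compare variants among sessions the variants themselves sorted into device type groups — a form of selection on an intermediate. The unconditioned pooled rates give the total causal effect.
The causal difference is the pooled difference: 0.234 − 0.372 = -0.138.

-0.14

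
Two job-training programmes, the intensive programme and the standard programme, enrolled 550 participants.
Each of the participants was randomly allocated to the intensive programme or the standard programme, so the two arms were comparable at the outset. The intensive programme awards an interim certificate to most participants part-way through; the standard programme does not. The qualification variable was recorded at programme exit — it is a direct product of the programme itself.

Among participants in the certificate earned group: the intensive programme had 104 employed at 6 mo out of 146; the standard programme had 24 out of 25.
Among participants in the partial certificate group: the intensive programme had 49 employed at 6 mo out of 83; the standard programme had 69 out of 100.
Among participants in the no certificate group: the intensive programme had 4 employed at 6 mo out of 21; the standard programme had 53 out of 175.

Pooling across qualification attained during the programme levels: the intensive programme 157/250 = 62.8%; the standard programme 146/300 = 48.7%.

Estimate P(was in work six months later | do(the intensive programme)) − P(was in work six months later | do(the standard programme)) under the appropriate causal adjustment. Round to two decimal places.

+0.14

The stratified and pooled comparisons disagree (the standard programme wins within each qualification attained during the programme; the intensive programme wins overall), so the answer turns on the causal role of qualification attained during the programme.
Qualification attained during the programme lies on the pathway programme → qualification attained during the programme → outcome, so adjusting for it blocks the indirect effect. For the total causal effect of programme, use the unadjusted pooled rates.
The causal difference is the pooled difference: 0.628 − 0.487 = +0.141.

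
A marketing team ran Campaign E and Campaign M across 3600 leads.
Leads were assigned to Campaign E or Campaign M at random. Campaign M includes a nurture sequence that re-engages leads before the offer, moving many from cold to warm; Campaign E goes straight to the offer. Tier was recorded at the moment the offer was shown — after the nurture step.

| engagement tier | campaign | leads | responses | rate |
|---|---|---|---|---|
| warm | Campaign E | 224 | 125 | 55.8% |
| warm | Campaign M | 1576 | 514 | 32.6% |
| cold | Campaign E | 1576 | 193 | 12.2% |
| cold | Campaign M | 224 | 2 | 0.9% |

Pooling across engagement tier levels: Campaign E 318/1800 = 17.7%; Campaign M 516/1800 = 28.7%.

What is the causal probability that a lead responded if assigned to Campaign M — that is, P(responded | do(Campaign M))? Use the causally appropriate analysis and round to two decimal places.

0.29

Campaign E is higher inside every engagement tier stratum but Campaign M is higher in aggregate. Whether to stratify depends on how engagement tier relates to the campaign.
Because the campaign influences engagement tier, engagement tier is a post-treatment mediator, not a confounder. Stratifying on it would bias the estimate; the causal effect is the crude pooled difference.
So P(outcome | do(Campaign M)) is just the pooled rate for Campaign M: 516/1800 = 0.287.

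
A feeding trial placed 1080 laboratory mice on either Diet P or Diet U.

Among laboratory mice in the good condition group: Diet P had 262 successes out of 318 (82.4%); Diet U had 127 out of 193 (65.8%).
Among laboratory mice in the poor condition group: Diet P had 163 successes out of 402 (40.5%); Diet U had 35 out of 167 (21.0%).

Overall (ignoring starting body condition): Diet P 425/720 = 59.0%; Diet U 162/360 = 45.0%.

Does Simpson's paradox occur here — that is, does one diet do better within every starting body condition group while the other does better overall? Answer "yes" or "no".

no

Within each starting body condition level (good condition 82.4% vs 65.8%; poor condition 40.5% vs 21.0%), Diet P has the higher rate every time. Pooled: 59.0% vs 45.0% — Diet P has the higher rate overall. They agree.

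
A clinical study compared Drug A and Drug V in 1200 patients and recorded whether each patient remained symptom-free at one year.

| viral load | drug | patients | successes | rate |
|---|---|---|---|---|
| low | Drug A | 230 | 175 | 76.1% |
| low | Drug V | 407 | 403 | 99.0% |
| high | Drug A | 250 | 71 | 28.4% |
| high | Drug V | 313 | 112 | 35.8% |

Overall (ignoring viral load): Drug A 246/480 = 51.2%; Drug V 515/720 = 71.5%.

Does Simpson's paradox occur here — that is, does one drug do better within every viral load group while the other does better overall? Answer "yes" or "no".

Within each viral load level (low 76.1% vs 99.0%; high 28.4% vs 35.8%), Drug V has the higher rate every time. Pooled: 51.2% vs 71.5% — Drug V has the higher rate overall. They agree.

no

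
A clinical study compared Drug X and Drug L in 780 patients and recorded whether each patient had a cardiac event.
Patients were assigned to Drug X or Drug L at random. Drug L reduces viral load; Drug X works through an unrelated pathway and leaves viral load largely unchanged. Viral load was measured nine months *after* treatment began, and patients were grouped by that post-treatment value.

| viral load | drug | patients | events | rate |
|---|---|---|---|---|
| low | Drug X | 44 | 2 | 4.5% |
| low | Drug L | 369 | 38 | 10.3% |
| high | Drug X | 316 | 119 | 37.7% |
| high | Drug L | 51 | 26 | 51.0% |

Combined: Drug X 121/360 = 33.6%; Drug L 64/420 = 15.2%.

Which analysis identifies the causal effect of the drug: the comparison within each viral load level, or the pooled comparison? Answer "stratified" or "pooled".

Within every viral load level Drug X has the lower rate, yet pooled Drug L does — Simpson's reversal.
Because the drug influences viral load, viral load is a post-treatment mediator, not a confounder. Stratifying on it would bias the estimate; the causal effect is the crude pooled difference.
Pooled: Drug X 33.6% vs Drug L 15.2%; Drug L is lower overall.

pooled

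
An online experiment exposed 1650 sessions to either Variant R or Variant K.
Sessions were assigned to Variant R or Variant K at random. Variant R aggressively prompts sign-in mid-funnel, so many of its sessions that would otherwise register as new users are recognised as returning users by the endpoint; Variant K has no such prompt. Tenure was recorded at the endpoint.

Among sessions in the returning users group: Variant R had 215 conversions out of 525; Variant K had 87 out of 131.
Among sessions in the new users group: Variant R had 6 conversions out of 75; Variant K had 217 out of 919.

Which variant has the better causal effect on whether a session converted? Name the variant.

Variant R

Variant K is higher inside every user tenure stratum but Variant R is higher in aggregate. Whether to stratify depends on how user tenure relates to the variant.
User tenure is downstream of the variant. One should not condition on a consequence of treatment, so the overall rates are the right comparison.
Pooled: Variant R 36.8% vs Variant K 29.0%; Variant R is higher overall.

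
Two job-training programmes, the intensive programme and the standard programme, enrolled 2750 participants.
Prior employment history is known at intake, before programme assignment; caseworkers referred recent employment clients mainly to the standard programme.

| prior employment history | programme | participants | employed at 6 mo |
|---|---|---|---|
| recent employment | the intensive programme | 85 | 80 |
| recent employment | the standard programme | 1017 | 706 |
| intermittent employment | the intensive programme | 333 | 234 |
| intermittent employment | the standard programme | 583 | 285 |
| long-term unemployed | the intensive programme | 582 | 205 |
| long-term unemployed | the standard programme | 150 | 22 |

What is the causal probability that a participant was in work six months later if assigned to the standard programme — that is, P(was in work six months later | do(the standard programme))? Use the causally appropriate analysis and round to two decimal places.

0.48

Prior employment history is set before the programme has any effect — it is not caused by the programme — and it independently drives the outcome. That makes it a confounder, so the causal comparison is within prior employment history levels.
Standardising the standard programme to the population prior employment history mix: 0.401·706/1017 + 0.333·285/583 + 0.266·22/150 = 0.480.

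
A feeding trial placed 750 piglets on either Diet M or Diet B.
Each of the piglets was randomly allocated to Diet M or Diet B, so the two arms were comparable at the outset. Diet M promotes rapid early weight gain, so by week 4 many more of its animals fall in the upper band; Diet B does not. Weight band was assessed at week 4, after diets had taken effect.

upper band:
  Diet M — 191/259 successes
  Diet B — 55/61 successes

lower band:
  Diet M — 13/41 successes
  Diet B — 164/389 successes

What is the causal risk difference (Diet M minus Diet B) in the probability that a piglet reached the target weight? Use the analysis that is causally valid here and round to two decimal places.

Stratifying would compare diets among piglets the diets themselves sorted into week-4 weight band groups — a form of selection on an intermediate. The unconditioned pooled rates give the total causal effect.
The causal difference is the pooled difference: 0.680 − 0.487 = +0.193.

+0.19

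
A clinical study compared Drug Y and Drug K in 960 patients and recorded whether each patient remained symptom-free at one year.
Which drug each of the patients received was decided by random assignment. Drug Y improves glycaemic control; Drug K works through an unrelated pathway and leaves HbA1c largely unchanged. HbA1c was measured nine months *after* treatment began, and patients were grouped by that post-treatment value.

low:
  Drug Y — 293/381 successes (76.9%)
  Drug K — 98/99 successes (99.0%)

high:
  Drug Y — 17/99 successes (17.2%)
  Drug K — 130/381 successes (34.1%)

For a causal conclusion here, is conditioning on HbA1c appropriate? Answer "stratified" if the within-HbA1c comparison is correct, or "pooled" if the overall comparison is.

pooled

HbA1c is recorded after the drug and is itself shifted by it — it sits on the causal path from drug to outcome. Conditioning on a mediator would strip out part of the effect we want; the pooled comparison gives the total causal effect.
Pooled: Drug Y 64.6% vs Drug K 47.5%; Drug Y is higher overall.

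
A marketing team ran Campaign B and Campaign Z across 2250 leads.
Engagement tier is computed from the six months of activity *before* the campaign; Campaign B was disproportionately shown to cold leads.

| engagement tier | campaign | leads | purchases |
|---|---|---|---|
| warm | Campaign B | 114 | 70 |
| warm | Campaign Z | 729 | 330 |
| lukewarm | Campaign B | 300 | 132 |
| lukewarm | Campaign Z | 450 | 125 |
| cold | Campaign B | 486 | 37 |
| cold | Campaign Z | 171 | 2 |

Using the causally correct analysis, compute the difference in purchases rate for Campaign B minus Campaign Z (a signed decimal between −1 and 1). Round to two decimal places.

+0.13

Within every engagement tier level Campaign B has the higher rate, yet pooled Campaign Z does — Simpson's reversal.
Engagement tier is set before the campaign has any effect — it is not caused by the campaign — and it independently drives the outcome. That makes it a confounder, so the causal comparison is within engagement tier levels.
Adjusting over the population distribution of engagement tier: 0.375·(0.614−0.453) + 0.333·(0.440−0.278) + 0.292·(0.076−0.012) = +0.133.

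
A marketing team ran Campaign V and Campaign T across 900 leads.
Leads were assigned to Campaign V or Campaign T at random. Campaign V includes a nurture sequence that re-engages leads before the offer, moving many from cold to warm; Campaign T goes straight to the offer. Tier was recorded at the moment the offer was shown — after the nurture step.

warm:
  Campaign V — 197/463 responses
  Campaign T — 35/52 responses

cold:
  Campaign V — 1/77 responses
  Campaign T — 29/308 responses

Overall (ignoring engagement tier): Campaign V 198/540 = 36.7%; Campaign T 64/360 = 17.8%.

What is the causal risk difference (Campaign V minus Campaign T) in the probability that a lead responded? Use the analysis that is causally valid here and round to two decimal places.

+0.19

Stratifying would compare campaigns among leads the campaigns themselves sorted into engagement tier groups — a form of selection on an intermediate. The unconditioned pooled rates give the total causal effect.
The causal difference is the pooled difference: 0.367 − 0.178 = +0.189.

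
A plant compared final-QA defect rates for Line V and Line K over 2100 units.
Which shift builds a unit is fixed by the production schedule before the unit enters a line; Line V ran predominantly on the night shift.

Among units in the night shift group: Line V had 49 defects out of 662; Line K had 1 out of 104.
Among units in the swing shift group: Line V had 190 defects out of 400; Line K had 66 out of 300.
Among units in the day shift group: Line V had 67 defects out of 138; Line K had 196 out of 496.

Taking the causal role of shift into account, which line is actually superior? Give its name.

Line K

Line K is lower inside every shift stratum but Line V is lower in aggregate. Whether to stratify depends on how shift relates to the line.
The imbalance in shift arose from how units were allocated, not from anything the line did; and shift independently affects the outcome. The pooled gap is confounded — condition on shift.
Within each level — night shift: 7.4% vs 1.0%; swing shift: 47.5% vs 22.0%; day shift: 48.6% vs 39.5% — Line K is lower every time.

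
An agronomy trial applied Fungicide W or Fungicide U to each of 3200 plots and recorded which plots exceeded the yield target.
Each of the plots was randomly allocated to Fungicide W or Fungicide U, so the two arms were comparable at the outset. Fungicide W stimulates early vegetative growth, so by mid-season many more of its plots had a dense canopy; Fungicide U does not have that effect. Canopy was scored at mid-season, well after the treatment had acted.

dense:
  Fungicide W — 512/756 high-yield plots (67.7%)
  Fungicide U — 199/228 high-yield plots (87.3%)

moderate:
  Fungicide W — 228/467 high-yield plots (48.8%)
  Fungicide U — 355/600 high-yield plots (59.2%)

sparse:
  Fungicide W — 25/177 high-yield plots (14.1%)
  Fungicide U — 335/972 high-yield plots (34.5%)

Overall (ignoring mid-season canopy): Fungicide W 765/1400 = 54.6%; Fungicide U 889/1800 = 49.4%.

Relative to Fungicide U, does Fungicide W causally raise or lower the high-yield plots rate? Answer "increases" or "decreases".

increases

Within every mid-season canopy level Fungicide U has the higher rate, yet pooled Fungicide W does — Simpson's reversal.
Mid-season canopy is recorded after the fungicide and is itself shifted by it — it sits on the causal path from fungicide to outcome. Conditioning on a mediator would strip out part of the effect we want; the pooled comparison gives the total causal effect.
Pooled: Fungicide W 54.6% vs Fungicide U 49.4%; Fungicide W is higher overall.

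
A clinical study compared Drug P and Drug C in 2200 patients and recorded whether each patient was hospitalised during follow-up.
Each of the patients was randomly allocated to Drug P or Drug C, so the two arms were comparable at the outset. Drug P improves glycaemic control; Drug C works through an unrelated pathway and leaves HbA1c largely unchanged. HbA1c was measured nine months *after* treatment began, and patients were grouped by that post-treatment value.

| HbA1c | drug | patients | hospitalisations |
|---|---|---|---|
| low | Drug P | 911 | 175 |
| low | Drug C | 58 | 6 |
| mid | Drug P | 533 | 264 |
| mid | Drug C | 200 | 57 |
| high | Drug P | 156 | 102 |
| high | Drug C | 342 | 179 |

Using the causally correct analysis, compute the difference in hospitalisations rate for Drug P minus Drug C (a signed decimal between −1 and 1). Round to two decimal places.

HbA1c is downstream of the drug. One should not condition on a consequence of treatment, so the overall rates are the right comparison.
The causal difference is the pooled difference: 0.338 − 0.403 = -0.065.

-0.07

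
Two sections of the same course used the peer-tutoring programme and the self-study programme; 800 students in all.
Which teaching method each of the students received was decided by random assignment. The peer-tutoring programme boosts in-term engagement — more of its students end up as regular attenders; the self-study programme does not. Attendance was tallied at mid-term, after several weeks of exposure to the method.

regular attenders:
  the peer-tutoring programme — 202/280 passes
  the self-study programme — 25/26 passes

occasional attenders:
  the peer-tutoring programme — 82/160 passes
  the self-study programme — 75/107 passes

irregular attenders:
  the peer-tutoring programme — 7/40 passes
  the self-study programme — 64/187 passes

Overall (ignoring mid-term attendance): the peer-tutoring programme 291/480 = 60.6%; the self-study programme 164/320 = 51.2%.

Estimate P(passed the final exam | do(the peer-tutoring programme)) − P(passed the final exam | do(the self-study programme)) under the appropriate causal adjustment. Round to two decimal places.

+0.09

Stratifying would compare teaching methods among students the teaching methods themselves sorted into mid-term attendance groups — a form of selection on an intermediate. The unconditioned pooled rates give the total causal effect.
The causal difference is the pooled difference: 0.606 − 0.512 = +0.094.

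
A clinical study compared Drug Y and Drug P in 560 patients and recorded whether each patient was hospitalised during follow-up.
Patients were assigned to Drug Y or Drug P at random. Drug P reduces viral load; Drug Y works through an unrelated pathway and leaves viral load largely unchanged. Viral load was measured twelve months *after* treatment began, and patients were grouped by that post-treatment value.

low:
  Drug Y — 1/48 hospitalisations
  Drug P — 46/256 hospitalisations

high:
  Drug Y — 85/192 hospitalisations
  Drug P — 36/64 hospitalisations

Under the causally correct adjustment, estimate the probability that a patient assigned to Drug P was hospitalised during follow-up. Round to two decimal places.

0.26

The viral load-specific comparison favours Drug Y throughout, but the pooled figures favour Drug P. The question is whether to condition on viral load.
Viral load here is a post-treatment variable shaped by the drug; conditioning on it would introduce bias rather than remove it. The overall comparison is the causal one.
So P(outcome | do(Drug P)) is just the pooled rate for Drug P: 82/320 = 0.256.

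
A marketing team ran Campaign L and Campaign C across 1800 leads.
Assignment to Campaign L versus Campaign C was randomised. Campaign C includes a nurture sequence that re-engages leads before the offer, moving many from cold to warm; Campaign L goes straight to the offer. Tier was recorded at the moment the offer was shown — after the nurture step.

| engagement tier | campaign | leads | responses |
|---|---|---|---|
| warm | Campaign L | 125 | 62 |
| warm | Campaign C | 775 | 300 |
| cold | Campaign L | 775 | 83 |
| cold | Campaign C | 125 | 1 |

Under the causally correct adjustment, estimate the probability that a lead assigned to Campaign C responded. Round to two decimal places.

The distribution of engagement tier is itself part of what the campaign does — it is an intermediate outcome. Holding it fixed would remove that part of the effect; the total effect is the pooled difference.
So P(outcome | do(Campaign C)) is just the pooled rate for Campaign C: 301/900 = 0.334.

0.33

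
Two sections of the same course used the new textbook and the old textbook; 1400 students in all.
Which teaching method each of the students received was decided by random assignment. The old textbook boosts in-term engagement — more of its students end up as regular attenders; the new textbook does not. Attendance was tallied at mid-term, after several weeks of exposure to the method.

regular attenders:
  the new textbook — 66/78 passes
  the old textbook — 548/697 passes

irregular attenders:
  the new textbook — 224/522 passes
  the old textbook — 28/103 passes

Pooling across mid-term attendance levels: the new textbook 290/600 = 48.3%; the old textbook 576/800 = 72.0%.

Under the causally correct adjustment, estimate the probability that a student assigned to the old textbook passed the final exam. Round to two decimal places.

Mid-term attendance is recorded after the teaching method and is itself shifted by it — it sits on the causal path from teaching method to outcome. Conditioning on a mediator would strip out part of the effect we want; the pooled comparison gives the total causal effect.
So P(outcome | do(the old textbook)) is just the pooled rate for the old textbook: 576/800 = 0.720.

0.72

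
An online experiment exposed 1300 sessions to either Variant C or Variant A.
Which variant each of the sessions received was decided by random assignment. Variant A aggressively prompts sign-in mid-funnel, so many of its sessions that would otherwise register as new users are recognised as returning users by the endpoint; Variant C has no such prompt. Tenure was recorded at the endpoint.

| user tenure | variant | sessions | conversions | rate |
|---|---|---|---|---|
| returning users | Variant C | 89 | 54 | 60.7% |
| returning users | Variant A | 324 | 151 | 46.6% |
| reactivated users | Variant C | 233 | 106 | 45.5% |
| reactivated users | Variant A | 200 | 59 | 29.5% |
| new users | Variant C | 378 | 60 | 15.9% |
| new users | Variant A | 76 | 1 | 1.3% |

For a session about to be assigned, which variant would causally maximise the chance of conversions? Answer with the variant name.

Variant A

Variant C is higher inside every user tenure stratum but Variant A is higher in aggregate. Whether to stratify depends on how user tenure relates to the variant.
User tenure lies on the pathway variant → user tenure → outcome, so adjusting for it blocks the indirect effect. For the total causal effect of variant, use the unadjusted pooled rates.
Pooled: Variant C 31.4% vs Variant A 35.2%; Variant A is higher overall.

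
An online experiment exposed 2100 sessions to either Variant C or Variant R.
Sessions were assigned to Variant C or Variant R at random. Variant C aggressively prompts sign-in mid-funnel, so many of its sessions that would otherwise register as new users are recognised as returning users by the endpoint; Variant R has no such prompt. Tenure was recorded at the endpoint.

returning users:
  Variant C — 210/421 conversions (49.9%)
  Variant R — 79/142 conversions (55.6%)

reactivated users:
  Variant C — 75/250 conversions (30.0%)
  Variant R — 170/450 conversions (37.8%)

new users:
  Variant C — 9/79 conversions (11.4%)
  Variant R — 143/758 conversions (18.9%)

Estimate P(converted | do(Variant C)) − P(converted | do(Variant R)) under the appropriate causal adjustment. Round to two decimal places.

+0.10

User tenure here is a post-treatment variable shaped by the variant; conditioning on it would introduce bias rather than remove it. The overall comparison is the causal one.
The causal difference is the pooled difference: 0.392 − 0.290 = +0.102.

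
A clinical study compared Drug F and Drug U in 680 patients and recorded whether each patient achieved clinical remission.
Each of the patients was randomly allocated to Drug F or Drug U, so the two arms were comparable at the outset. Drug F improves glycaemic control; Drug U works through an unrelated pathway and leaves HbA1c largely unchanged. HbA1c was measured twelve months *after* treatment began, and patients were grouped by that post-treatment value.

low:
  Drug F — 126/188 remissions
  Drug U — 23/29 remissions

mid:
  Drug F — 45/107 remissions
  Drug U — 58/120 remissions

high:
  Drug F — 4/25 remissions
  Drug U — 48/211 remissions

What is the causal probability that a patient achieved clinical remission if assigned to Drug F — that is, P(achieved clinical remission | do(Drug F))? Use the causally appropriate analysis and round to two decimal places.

Because the drug influences HbA1c, HbA1c is a post-treatment mediator, not a confounder. Stratifying on it would bias the estimate; the causal effect is the crude pooled difference.
So P(outcome | do(Drug F)) is just the pooled rate for Drug F: 175/320 = 0.547.

0.55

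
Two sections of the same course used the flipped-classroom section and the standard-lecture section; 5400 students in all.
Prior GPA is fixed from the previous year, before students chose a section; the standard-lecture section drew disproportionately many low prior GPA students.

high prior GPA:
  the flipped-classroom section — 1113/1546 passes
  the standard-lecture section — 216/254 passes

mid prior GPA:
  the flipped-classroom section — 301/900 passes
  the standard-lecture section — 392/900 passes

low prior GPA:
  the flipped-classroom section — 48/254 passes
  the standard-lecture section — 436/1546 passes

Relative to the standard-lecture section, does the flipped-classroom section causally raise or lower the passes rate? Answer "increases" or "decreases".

decreases

the standard-lecture section is higher inside every prior GPA band stratum but the flipped-classroom section is higher in aggregate. Whether to stratify depends on how prior GPA band relates to the teaching method.
Prior GPA band differs across teaching methods for reasons unrelated to any effect of the teaching method itself, and it separately predicts the outcome — a classic confounder. We must compare within prior GPA band levels.
Within each level — high prior GPA: 72.0% vs 85.0%; mid prior GPA: 33.4% vs 43.6%; low prior GPA: 18.9% vs 28.2% — the standard-lecture section is higher every time.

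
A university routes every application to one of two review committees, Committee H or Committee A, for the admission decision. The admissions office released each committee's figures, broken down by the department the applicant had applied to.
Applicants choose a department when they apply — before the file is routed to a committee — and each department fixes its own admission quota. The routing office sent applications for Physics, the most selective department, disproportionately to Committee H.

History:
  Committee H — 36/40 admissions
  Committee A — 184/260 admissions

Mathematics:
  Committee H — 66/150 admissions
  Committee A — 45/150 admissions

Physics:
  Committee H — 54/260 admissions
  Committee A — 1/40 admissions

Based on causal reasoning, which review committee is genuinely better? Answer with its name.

The department-specific comparison favours Committee H throughout, but the pooled figures favour Committee A. The question is whether to condition on department.
Department satisfies the back-door criterion: it is not a descendant of the review committee, and it blocks the spurious path from review committee to outcome. Adjusting for it (i.e., using the within-department rates) gives the causal effect.
Within each level — History: 90.0% vs 70.8%; Mathematics: 44.0% vs 30.0%; Physics: 20.8% vs 2.5% — Committee H is higher every time.

Committee H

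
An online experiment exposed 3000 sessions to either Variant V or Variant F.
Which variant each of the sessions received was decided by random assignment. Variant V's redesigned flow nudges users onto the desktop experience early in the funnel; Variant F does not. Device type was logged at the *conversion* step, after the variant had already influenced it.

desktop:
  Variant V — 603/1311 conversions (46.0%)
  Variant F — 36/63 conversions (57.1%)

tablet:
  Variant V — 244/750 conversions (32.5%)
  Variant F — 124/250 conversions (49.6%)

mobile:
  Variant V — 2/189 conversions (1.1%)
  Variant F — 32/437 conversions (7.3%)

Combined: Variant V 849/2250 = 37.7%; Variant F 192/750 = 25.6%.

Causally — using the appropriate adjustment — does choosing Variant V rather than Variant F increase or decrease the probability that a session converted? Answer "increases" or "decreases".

increases

The stratified and pooled comparisons disagree (Variant F wins within each device type; Variant V wins overall), so the answer turns on the causal role of device type.
Stratifying would compare variants among sessions the variants themselves sorted into device type groups — a form of selection on an intermediate. The unconditioned pooled rates give the total causal effect.
Pooled: Variant V 37.7% vs Variant F 25.6%; Variant V is higher overall.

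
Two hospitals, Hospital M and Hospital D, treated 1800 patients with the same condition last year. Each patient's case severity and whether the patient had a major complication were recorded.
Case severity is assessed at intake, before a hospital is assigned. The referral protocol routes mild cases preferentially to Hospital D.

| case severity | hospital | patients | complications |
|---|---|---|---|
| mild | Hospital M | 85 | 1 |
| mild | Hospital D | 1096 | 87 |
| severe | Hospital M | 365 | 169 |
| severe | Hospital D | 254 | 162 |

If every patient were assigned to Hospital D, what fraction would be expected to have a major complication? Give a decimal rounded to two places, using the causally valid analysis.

0.27

The case severity-specific comparison favours Hospital M throughout, but the pooled figures favour Hospital D. The question is whether to condition on case severity.
Case severity differs across hospitals for reasons unrelated to any effect of the hospital itself, and it separately predicts the outcome — a classic confounder. We must compare within case severity levels.
Standardising Hospital D to the population case severity mix: 0.656·87/1096 + 0.344·162/254 = 0.271.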